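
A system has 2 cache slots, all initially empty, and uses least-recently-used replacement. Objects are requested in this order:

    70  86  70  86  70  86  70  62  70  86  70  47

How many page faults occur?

5

70 -> miss, frames {70}
86 -> miss, frames {70,86}
70 -> hit
86 -> hit
70 -> hit
86 -> hit
70 -> hit
62 -> miss, evict 86, frames {70,62}
70 -> hit
86 -> miss, evict 62, frames {70,86}
70 -> hit
47 -> miss, evict 86, frames {70,47}
Page faults: 5.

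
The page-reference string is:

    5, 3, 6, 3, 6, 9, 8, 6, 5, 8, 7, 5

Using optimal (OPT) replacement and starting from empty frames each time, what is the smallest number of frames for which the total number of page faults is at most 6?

3

f=1: 12 faults
f=2: 7 faults
f=3: 6 faults
f=4: 6 faults
f=5: 6 faults
f=6: 6 faults
Smallest f with faults ≤ 6 is 3.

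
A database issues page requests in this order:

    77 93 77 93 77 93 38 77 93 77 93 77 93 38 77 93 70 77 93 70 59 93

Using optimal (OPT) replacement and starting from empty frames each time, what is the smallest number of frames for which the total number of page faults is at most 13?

2

f=1: 22 faults
f=2: 9 faults
f=3: 5 faults
f=4: 5 faults
f=5: 5 faults
Smallest f with faults ≤ 13 is 2.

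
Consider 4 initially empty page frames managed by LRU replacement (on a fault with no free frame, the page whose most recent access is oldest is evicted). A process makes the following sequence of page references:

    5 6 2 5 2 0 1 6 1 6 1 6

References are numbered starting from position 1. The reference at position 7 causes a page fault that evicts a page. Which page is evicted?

pos 1: 5 → fault, frames [5]
pos 2: 6 → fault, frames [5, 6]
pos 3: 2 → fault, frames [5, 6, 2]
pos 4: 5 → hit
pos 5: 2 → hit
pos 6: 0 → fault, frames [6, 5, 2, 0]
pos 7: 1 → fault, evict 6, frames [5, 2, 0, 1]
At position 7, page 6 is evicted.

6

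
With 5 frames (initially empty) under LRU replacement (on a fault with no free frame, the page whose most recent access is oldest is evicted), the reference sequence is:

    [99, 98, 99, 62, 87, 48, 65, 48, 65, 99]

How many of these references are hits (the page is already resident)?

99 -> fault, frames (99)
98 -> fault, frames (99 98)
99 -> hit
62 -> fault, frames (98 99 62)
87 -> fault, frames (98 99 62 87)
48 -> fault, frames (98 99 62 87 48)
65 -> fault, evict 98, frames (99 62 87 48 65)
48 -> hit
65 -> hit
99 -> hit
Hits: 4.

4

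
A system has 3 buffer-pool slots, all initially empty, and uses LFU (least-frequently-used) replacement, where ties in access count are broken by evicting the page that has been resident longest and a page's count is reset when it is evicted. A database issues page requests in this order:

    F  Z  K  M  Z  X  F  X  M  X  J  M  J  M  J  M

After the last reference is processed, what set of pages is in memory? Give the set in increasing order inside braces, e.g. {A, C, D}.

F → miss, frames [F]
Z → miss, frames [F, Z]
K → miss, frames [F, Z, K]
M → miss, evict F, frames [Z, K, M]
Z → hit
X → miss, evict K, frames [Z, M, X]
F → miss, evict M, frames [Z, X, F]
X → hit
M → miss, evict F, frames [Z, X, M]
X → hit
J → miss, evict M, frames [Z, X, J]
M → miss, evict J, frames [Z, X, M]
J → miss, evict M, frames [Z, X, J]
M → miss, evict J, frames [Z, X, M]
J → miss, evict M, frames [Z, X, J]
M → miss, evict J, frames [Z, X, M]

{M, X, Z}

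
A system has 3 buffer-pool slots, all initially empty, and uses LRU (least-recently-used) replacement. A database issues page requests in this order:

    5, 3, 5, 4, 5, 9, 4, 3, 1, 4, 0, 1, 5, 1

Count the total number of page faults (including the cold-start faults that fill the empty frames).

5 -> fault, frames (5)
3 -> fault, frames (5 3)
5 -> hit
4 -> fault, frames (3 5 4)
5 -> hit
9 -> fault, evict 3, frames (4 5 9)
4 -> hit
3 -> fault, evict 5, frames (9 4 3)
1 -> fault, evict 9, frames (4 3 1)
4 -> hit
0 -> fault, evict 3, frames (1 4 0)
1 -> hit
5 -> fault, evict 4, frames (0 1 5)
1 -> hit
Page faults: 8.

8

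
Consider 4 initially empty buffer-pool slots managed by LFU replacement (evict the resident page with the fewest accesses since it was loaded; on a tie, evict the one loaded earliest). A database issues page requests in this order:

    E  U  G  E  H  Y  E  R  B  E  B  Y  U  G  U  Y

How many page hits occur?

6

E: fault, frames (E)
U: fault, frames (E U)
G: fault, frames (E U G)
E: hit
H: fault, frames (E U G H)
Y: fault, evict U, frames (E G H Y)
E: hit
R: fault, evict G, frames (E H Y R)
B: fault, evict H, frames (E Y R B)
E: hit
B: hit
Y: hit
U: fault, evict R, frames (E Y B U)
G: fault, evict U, frames (E Y B G)
U: fault, evict G, frames (E Y B U)
Y: hit
Hits: 6.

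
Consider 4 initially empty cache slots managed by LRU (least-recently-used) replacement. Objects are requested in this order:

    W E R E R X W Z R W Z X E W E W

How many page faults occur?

W: fault, frames [W]
E: fault, frames [W, E]
R: fault, frames [W, E, R]
E: hit
R: hit
X: fault, frames [W, E, R, X]
W: hit
Z: fault, evict E, frames [R, X, W, Z]
R: hit
W: hit
Z: hit
X: hit
E: fault, evict R, frames [W, Z, X, E]
W: hit
E: hit
W: hit
Page faults: 6.

6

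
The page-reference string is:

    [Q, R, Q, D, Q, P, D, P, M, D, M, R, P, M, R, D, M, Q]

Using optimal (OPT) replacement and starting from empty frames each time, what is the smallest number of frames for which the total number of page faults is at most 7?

4

f=1: 18 faults
f=2: 10 faults
f=3: 8 faults
f=4: 6 faults
f=5: 5 faults
Smallest f with faults ≤ 7 is 4.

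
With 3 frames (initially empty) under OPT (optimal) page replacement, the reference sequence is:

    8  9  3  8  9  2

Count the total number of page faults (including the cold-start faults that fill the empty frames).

4

8: fault, frames [8]
9: fault, frames [8, 9]
3: fault, frames [8, 9, 3]
8: hit
9: hit
2: fault, evict 3, frames [8, 9, 2]
Page faults: 4.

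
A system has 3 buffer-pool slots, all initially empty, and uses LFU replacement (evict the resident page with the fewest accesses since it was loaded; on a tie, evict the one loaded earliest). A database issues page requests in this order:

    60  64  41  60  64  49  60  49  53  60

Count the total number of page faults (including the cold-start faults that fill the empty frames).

60: fault, frames {60}
64: fault, frames {60,64}
41: fault, frames {60,64,41}
60: hit
64: hit
49: fault, evict 41, frames {60,64,49}
60: hit
49: hit
53: fault, evict 64, frames {60,49,53}
60: hit
Page faults: 5.

5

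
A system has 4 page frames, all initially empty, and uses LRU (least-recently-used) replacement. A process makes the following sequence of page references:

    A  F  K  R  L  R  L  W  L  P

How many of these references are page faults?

A: miss, frames {A}
F: miss, frames {A,F}
K: miss, frames {A,F,K}
R: miss, frames {A,F,K,R}
L: miss, evict A, frames {F,K,R,L}
R: hit
L: hit
W: miss, evict F, frames {K,R,L,W}
L: hit
P: miss, evict K, frames {R,W,L,P}
Page faults: 7.

7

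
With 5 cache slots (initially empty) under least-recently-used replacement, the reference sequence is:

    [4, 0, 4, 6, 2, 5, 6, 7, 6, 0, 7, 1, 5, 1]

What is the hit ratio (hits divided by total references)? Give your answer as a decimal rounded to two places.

0.43

4 → fault, frames [4]
0 → fault, frames [4, 0]
4 → hit
6 → fault, frames [0, 4, 6]
2 → fault, frames [0, 4, 6, 2]
5 → fault, frames [0, 4, 6, 2, 5]
6 → hit
7 → fault, evict 0, frames [4, 2, 5, 6, 7]
6 → hit
0 → fault, evict 4, frames [2, 5, 7, 6, 0]
7 → hit
1 → fault, evict 2, frames [5, 6, 0, 7, 1]
5 → hit
1 → hit
Hits: 6 of 14 references → 6/14 = 0.4286.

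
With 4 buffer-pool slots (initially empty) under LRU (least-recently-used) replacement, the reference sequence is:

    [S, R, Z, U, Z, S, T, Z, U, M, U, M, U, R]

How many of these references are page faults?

S → miss, frames [S]
R → miss, frames [S, R]
Z → miss, frames [S, R, Z]
U → miss, frames [S, R, Z, U]
Z → hit
S → hit
T → miss, evict R, frames [U, Z, S, T]
Z → hit
U → hit
M → miss, evict S, frames [T, Z, U, M]
U → hit
M → hit
U → hit
R → miss, evict T, frames [Z, M, U, R]
Page faults: 7.

7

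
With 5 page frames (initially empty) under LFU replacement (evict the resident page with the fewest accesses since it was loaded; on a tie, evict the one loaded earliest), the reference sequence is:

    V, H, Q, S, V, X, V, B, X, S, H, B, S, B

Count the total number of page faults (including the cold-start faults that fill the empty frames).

7

V → miss, frames {V}
H → miss, frames {V,H}
Q → miss, frames {V,H,Q}
S → miss, frames {V,H,Q,S}
V → hit
X → miss, frames {V,H,Q,S,X}
V → hit
B → miss, evict H, frames {V,Q,S,X,B}
X → hit
S → hit
H → miss, evict Q, frames {V,S,X,B,H}
B → hit
S → hit
B → hit
Page faults: 7.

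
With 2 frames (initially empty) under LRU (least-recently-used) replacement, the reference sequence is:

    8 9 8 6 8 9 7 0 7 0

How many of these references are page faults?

6

8: fault, frames [8]
9: fault, frames [8, 9]
8: hit
6: fault, evict 9, frames [8, 6]
8: hit
9: fault, evict 6, frames [8, 9]
7: fault, evict 8, frames [9, 7]
0: fault, evict 9, frames [7, 0]
7: hit
0: hit
Page faults: 6.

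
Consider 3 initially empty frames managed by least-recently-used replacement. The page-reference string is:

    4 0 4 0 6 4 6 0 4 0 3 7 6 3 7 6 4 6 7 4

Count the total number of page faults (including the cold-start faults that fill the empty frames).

7

4 -> miss, frames {4}
0 -> miss, frames {4,0}
4 -> hit
0 -> hit
6 -> miss, frames {4,0,6}
4 -> hit
6 -> hit
0 -> hit
4 -> hit
0 -> hit
3 -> miss, evict 6, frames {4,0,3}
7 -> miss, evict 4, frames {0,3,7}
6 -> miss, evict 0, frames {3,7,6}
3 -> hit
7 -> hit
6 -> hit
4 -> miss, evict 3, frames {7,6,4}
6 -> hit
7 -> hit
4 -> hit
Page faults: 7.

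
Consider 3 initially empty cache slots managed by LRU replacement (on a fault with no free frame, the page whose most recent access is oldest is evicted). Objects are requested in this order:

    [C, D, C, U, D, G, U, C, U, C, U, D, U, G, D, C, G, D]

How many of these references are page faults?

C: miss, frames (C)
D: miss, frames (C D)
C: hit
U: miss, frames (D C U)
D: hit
G: miss, evict C, frames (U D G)
U: hit
C: miss, evict D, frames (G U C)
U: hit
C: hit
U: hit
D: miss, evict G, frames (C U D)
U: hit
G: miss, evict C, frames (D U G)
D: hit
C: miss, evict U, frames (G D C)
G: hit
D: hit
Page faults: 8.

8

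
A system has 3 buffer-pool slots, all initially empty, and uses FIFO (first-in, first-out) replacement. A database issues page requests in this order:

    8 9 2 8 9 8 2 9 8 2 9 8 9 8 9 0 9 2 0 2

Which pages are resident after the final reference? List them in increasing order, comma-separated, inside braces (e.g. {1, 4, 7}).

8: fault, frames (8)
9: fault, frames (8 9)
2: fault, frames (8 9 2)
8: hit
9: hit
8: hit
2: hit
9: hit
8: hit
2: hit
9: hit
8: hit
9: hit
8: hit
9: hit
0: fault, evict 8, frames (9 2 0)
9: hit
2: hit
0: hit
2: hit

{0, 2, 9}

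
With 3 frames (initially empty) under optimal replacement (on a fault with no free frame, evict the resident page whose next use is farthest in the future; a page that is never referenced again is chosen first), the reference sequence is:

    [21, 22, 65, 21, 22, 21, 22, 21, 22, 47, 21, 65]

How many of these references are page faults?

4

21 -> miss, frames (21)
22 -> miss, frames (21 22)
65 -> miss, frames (21 22 65)
21 -> hit
22 -> hit
21 -> hit
22 -> hit
21 -> hit
22 -> hit
47 -> miss, evict 22, frames (21 65 47)
21 -> hit
65 -> hit
Page faults: 4.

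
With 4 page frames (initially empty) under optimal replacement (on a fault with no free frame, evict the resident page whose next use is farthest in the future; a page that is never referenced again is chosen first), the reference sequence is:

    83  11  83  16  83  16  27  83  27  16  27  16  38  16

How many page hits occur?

83 → fault, frames (83)
11 → fault, frames (83 11)
83 → hit
16 → fault, frames (83 11 16)
83 → hit
16 → hit
27 → fault, frames (83 11 16 27)
83 → hit
27 → hit
16 → hit
27 → hit
16 → hit
38 → fault, evict 27, frames (83 11 16 38)
16 → hit
Hits: 9.

9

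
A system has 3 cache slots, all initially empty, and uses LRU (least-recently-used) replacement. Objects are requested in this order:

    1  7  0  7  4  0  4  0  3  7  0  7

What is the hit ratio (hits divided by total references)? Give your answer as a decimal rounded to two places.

1: miss, frames {1}
7: miss, frames {1,7}
0: miss, frames {1,7,0}
7: hit
4: miss, evict 1, frames {0,7,4}
0: hit
4: hit
0: hit
3: miss, evict 7, frames {4,0,3}
7: miss, evict 4, frames {0,3,7}
0: hit
7: hit
Hits: 6 of 12 references → 6/12 = 0.5000.

0.50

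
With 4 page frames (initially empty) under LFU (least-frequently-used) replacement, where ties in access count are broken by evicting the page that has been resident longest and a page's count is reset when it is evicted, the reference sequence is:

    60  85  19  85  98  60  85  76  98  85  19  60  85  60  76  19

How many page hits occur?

8

60 → miss, frames (60)
85 → miss, frames (60 85)
19 → miss, frames (60 85 19)
85 → hit
98 → miss, frames (60 85 19 98)
60 → hit
85 → hit
76 → miss, evict 19, frames (60 85 98 76)
98 → hit
85 → hit
19 → miss, evict 76, frames (60 85 98 19)
60 → hit
85 → hit
60 → hit
76 → miss, evict 19, frames (60 85 98 76)
19 → miss, evict 76, frames (60 85 98 19)
Hits: 8.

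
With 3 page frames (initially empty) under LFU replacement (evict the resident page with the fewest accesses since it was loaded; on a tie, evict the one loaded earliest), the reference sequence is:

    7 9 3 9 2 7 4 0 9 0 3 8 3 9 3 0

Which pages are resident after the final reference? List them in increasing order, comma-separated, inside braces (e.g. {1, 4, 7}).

{0, 3, 9}

7 -> fault, frames [7]
9 -> fault, frames [7, 9]
3 -> fault, frames [7, 9, 3]
9 -> hit
2 -> fault, evict 7, frames [9, 3, 2]
7 -> fault, evict 3, frames [9, 2, 7]
4 -> fault, evict 2, frames [9, 7, 4]
0 -> fault, evict 7, frames [9, 4, 0]
9 -> hit
0 -> hit
3 -> fault, evict 4, frames [9, 0, 3]
8 -> fault, evict 3, frames [9, 0, 8]
3 -> fault, evict 8, frames [9, 0, 3]
9 -> hit
3 -> hit
0 -> hit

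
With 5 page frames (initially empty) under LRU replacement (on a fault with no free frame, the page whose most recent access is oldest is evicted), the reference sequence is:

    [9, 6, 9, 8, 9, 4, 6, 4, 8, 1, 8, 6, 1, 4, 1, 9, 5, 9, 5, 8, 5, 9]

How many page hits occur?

9: fault, frames {9}
6: fault, frames {9,6}
9: hit
8: fault, frames {6,9,8}
9: hit
4: fault, frames {6,8,9,4}
6: hit
4: hit
8: hit
1: fault, frames {9,6,4,8,1}
8: hit
6: hit
1: hit
4: hit
1: hit
9: hit
5: fault, evict 8, frames {6,4,1,9,5}
9: hit
5: hit
8: fault, evict 6, frames {4,1,9,5,8}
5: hit
9: hit
Hits: 15.

15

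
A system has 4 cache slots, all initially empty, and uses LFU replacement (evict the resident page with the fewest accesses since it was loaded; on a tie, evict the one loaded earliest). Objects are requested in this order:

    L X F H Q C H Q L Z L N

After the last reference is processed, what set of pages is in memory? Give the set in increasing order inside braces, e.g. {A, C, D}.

{H, L, N, Q}

L → miss, frames [L]
X → miss, frames [L, X]
F → miss, frames [L, X, F]
H → miss, frames [L, X, F, H]
Q → miss, evict L, frames [X, F, H, Q]
C → miss, evict X, frames [F, H, Q, C]
H → hit
Q → hit
L → miss, evict F, frames [H, Q, C, L]
Z → miss, evict C, frames [H, Q, L, Z]
L → hit
N → miss, evict Z, frames [H, Q, L, N]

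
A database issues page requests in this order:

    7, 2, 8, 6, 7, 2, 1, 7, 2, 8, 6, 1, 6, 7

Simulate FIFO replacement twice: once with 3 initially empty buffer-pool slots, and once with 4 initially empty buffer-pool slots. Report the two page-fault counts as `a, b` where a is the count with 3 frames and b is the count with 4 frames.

3 frames: F F F F F F F . . F F . . F → 10 faults.
4 frames: F F F F . . F F F F F F . F → 11 faults.
11 > 10: adding a frame increased faults — Belady's anomaly.

10, 11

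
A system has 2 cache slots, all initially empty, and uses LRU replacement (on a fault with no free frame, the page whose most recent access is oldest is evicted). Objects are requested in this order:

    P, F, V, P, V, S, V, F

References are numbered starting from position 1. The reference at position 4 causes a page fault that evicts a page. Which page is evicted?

F

pos 1: P -> fault, frames [P]
pos 2: F -> fault, frames [P, F]
pos 3: V -> fault, evict P, frames [F, V]
pos 4: P -> fault, evict F, frames [V, P]
At position 4, page F is evicted.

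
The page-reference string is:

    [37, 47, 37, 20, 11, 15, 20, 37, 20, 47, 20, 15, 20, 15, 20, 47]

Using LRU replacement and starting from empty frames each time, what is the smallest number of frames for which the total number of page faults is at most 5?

5

f=1: 16 faults
f=2: 10 faults
f=3: 8 faults
f=4: 6 faults
f=5: 5 faults
Smallest f with faults ≤ 5 is 5.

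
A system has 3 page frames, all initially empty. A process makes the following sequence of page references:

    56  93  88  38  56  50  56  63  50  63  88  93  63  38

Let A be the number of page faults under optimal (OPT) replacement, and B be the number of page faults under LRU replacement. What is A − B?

-2

Under OPT: F F F F . F . F . . . F . F → 8 faults.
Under LRU: F F F F F F . F . . F F . F → 10 faults.
A − B = 8 − 10 = -2.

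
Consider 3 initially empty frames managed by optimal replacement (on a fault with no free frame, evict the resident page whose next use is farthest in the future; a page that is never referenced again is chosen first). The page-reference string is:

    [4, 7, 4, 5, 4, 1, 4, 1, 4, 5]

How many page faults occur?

4

4: miss, frames {4}
7: miss, frames {4,7}
4: hit
5: miss, frames {4,7,5}
4: hit
1: miss, evict 7, frames {4,5,1}
4: hit
1: hit
4: hit
5: hit
Page faults: 4.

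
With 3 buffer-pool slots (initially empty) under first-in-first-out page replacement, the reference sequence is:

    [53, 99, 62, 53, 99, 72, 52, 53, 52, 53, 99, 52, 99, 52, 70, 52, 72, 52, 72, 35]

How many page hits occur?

9

53: fault, frames (53)
99: fault, frames (53 99)
62: fault, frames (53 99 62)
53: hit
99: hit
72: fault, evict 53, frames (99 62 72)
52: fault, evict 99, frames (62 72 52)
53: fault, evict 62, frames (72 52 53)
52: hit
53: hit
99: fault, evict 72, frames (52 53 99)
52: hit
99: hit
52: hit
70: fault, evict 52, frames (53 99 70)
52: fault, evict 53, frames (99 70 52)
72: fault, evict 99, frames (70 52 72)
52: hit
72: hit
35: fault, evict 70, frames (52 72 35)
Hits: 9.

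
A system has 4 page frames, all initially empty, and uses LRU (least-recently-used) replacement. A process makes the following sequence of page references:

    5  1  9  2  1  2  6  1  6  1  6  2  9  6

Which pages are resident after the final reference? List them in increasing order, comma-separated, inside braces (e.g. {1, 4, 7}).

{1, 2, 6, 9}

5 -> miss, frames [5]
1 -> miss, frames [5, 1]
9 -> miss, frames [5, 1, 9]
2 -> miss, frames [5, 1, 9, 2]
1 -> hit
2 -> hit
6 -> miss, evict 5, frames [9, 1, 2, 6]
1 -> hit
6 -> hit
1 -> hit
6 -> hit
2 -> hit
9 -> hit
6 -> hit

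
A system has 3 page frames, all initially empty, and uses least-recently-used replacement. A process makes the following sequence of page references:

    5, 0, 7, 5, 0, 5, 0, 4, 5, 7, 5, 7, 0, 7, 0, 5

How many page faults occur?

6

5 -> fault, frames {5}
0 -> fault, frames {5,0}
7 -> fault, frames {5,0,7}
5 -> hit
0 -> hit
5 -> hit
0 -> hit
4 -> fault, evict 7, frames {5,0,4}
5 -> hit
7 -> fault, evict 0, frames {4,5,7}
5 -> hit
7 -> hit
0 -> fault, evict 4, frames {5,7,0}
7 -> hit
0 -> hit
5 -> hit
Page faults: 6.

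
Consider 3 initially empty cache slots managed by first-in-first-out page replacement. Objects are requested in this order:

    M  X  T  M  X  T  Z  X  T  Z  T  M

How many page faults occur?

M: fault, frames [M]
X: fault, frames [M, X]
T: fault, frames [M, X, T]
M: hit
X: hit
T: hit
Z: fault, evict M, frames [X, T, Z]
X: hit
T: hit
Z: hit
T: hit
M: fault, evict X, frames [T, Z, M]
Page faults: 5.

5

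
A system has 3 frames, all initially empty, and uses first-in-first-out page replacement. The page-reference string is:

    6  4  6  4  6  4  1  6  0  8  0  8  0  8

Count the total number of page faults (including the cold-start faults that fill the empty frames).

6: fault, frames (6)
4: fault, frames (6 4)
6: hit
4: hit
6: hit
4: hit
1: fault, frames (6 4 1)
6: hit
0: fault, evict 6, frames (4 1 0)
8: fault, evict 4, frames (1 0 8)
0: hit
8: hit
0: hit
8: hit
Page faults: 5.

5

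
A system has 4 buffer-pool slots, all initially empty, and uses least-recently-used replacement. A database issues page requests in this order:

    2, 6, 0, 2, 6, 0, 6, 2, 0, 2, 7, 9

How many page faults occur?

2 → fault, frames {2}
6 → fault, frames {2,6}
0 → fault, frames {2,6,0}
2 → hit
6 → hit
0 → hit
6 → hit
2 → hit
0 → hit
2 → hit
7 → fault, frames {6,0,2,7}
9 → fault, evict 6, frames {0,2,7,9}
Page faults: 5.

5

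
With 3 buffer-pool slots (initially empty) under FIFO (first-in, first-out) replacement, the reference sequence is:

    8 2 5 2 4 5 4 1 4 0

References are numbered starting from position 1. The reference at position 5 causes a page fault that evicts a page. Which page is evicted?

pos 1: 8 -> fault, frames {8}
pos 2: 2 -> fault, frames {8,2}
pos 3: 5 -> fault, frames {8,2,5}
pos 4: 2 -> hit
pos 5: 4 -> fault, evict 8, frames {2,5,4}
At position 5, page 8 is evicted.

8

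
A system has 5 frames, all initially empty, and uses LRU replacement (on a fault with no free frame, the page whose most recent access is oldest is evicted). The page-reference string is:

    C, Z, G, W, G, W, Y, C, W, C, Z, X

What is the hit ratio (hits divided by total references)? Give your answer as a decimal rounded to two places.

C -> miss, frames {C}
Z -> miss, frames {C,Z}
G -> miss, frames {C,Z,G}
W -> miss, frames {C,Z,G,W}
G -> hit
W -> hit
Y -> miss, frames {C,Z,G,W,Y}
C -> hit
W -> hit
C -> hit
Z -> hit
X -> miss, evict G, frames {Y,W,C,Z,X}
Hits: 6 of 12 references → 6/12 = 0.5000.

0.50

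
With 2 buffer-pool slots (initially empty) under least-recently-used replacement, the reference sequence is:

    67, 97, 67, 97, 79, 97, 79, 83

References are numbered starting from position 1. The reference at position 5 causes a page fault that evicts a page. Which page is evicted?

67

pos 1: 67 -> fault, frames (67)
pos 2: 97 -> fault, frames (67 97)
pos 3: 67 -> hit
pos 4: 97 -> hit
pos 5: 79 -> fault, evict 67, frames (97 79)
At position 5, page 67 is evicted.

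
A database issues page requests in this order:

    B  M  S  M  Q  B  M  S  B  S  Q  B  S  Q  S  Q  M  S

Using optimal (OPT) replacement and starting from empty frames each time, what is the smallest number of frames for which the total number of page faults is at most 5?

f=1: 18 faults
f=2: 9 faults
f=3: 6 faults
f=4: 4 faults
Smallest f with faults ≤ 5 is 4.

4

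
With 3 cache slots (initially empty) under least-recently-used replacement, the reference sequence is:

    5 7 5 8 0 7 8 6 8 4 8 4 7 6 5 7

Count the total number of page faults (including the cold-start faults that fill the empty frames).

5: miss, frames (5)
7: miss, frames (5 7)
5: hit
8: miss, frames (7 5 8)
0: miss, evict 7, frames (5 8 0)
7: miss, evict 5, frames (8 0 7)
8: hit
6: miss, evict 0, frames (7 8 6)
8: hit
4: miss, evict 7, frames (6 8 4)
8: hit
4: hit
7: miss, evict 6, frames (8 4 7)
6: miss, evict 8, frames (4 7 6)
5: miss, evict 4, frames (7 6 5)
7: hit
Page faults: 10.

10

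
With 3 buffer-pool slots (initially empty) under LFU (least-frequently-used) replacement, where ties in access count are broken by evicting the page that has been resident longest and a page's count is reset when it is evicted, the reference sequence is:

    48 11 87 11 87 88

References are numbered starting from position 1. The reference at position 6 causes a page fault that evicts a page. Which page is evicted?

pos 1: 48 → fault, frames (48)
pos 2: 11 → fault, frames (48 11)
pos 3: 87 → fault, frames (48 11 87)
pos 4: 11 → hit
pos 5: 87 → hit
pos 6: 88 → fault, evict 48, frames (11 87 88)
At position 6, page 48 is evicted.

48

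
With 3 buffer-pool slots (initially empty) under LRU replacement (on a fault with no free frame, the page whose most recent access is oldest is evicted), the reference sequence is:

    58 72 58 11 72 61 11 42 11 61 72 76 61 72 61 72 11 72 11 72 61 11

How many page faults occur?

8

58: miss, frames [58]
72: miss, frames [58, 72]
58: hit
11: miss, frames [72, 58, 11]
72: hit
61: miss, evict 58, frames [11, 72, 61]
11: hit
42: miss, evict 72, frames [61, 11, 42]
11: hit
61: hit
72: miss, evict 42, frames [11, 61, 72]
76: miss, evict 11, frames [61, 72, 76]
61: hit
72: hit
61: hit
72: hit
11: miss, evict 76, frames [61, 72, 11]
72: hit
11: hit
72: hit
61: hit
11: hit
Page faults: 8.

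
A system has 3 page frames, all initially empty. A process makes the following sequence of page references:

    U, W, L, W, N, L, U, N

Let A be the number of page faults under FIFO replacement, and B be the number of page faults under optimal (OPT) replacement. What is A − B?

1

Under FIFO: F F F . F . F . → 5 faults.
Under OPT: F F F . F . . . → 4 faults.
A − B = 5 − 4 = 1.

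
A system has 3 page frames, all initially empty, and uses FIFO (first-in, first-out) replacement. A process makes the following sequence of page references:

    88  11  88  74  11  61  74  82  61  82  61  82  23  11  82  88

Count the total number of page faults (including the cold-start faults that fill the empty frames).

88 -> fault, frames (88)
11 -> fault, frames (88 11)
88 -> hit
74 -> fault, frames (88 11 74)
11 -> hit
61 -> fault, evict 88, frames (11 74 61)
74 -> hit
82 -> fault, evict 11, frames (74 61 82)
61 -> hit
82 -> hit
61 -> hit
82 -> hit
23 -> fault, evict 74, frames (61 82 23)
11 -> fault, evict 61, frames (82 23 11)
82 -> hit
88 -> fault, evict 82, frames (23 11 88)
Page faults: 8.

8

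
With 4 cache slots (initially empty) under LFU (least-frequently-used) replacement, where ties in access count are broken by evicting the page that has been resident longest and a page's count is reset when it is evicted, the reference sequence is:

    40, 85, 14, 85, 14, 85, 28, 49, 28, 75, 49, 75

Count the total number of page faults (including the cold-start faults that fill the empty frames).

8

40 -> fault, frames {40}
85 -> fault, frames {40,85}
14 -> fault, frames {40,85,14}
85 -> hit
14 -> hit
85 -> hit
28 -> fault, frames {40,85,14,28}
49 -> fault, evict 40, frames {85,14,28,49}
28 -> hit
75 -> fault, evict 49, frames {85,14,28,75}
49 -> fault, evict 75, frames {85,14,28,49}
75 -> fault, evict 49, frames {85,14,28,75}
Page faults: 8.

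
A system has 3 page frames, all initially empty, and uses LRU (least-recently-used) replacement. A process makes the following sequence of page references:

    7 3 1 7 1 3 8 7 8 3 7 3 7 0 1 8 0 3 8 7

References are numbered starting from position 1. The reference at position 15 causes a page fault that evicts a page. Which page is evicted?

pos 1: 7 -> miss, frames [7]
pos 2: 3 -> miss, frames [7, 3]
pos 3: 1 -> miss, frames [7, 3, 1]
pos 4: 7 -> hit
pos 5: 1 -> hit
pos 6: 3 -> hit
pos 7: 8 -> miss, evict 7, frames [1, 3, 8]
pos 8: 7 -> miss, evict 1, frames [3, 8, 7]
pos 9: 8 -> hit
pos 10: 3 -> hit
pos 11: 7 -> hit
pos 12: 3 -> hit
pos 13: 7 -> hit
pos 14: 0 -> miss, evict 8, frames [3, 7, 0]
pos 15: 1 -> miss, evict 3, frames [7, 0, 1]
At position 15, page 3 is evicted.

3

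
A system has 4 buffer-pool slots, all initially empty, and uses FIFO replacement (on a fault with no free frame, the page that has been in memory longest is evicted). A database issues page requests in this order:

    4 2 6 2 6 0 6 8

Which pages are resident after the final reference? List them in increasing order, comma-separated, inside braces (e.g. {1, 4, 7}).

4 -> fault, frames {4}
2 -> fault, frames {4,2}
6 -> fault, frames {4,2,6}
2 -> hit
6 -> hit
0 -> fault, frames {4,2,6,0}
6 -> hit
8 -> fault, evict 4, frames {2,6,0,8}

{0, 2, 6, 8}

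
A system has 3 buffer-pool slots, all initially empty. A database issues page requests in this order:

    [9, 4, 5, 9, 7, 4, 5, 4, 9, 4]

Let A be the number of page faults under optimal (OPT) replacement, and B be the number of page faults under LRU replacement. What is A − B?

Under OPT: F F F . F . . . F . → 5 faults.
Under LRU: F F F . F F F . F . → 7 faults.
A − B = 5 − 7 = -2.

-2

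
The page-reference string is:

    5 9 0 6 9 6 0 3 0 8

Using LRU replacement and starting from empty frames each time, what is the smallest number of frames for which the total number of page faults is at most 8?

2

f=1: 10 faults
f=2: 8 faults
f=3: 6 faults
f=4: 6 faults
f=5: 6 faults
f=6: 6 faults
Smallest f with faults ≤ 8 is 2.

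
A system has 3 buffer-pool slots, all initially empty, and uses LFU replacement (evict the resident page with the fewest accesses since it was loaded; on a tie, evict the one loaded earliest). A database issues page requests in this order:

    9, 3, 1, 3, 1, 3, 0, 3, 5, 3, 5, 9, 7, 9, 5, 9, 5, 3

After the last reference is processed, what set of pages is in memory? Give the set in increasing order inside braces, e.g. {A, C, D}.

{3, 5, 9}

9 -> fault, frames (9)
3 -> fault, frames (9 3)
1 -> fault, frames (9 3 1)
3 -> hit
1 -> hit
3 -> hit
0 -> fault, evict 9, frames (3 1 0)
3 -> hit
5 -> fault, evict 0, frames (3 1 5)
3 -> hit
5 -> hit
9 -> fault, evict 1, frames (3 5 9)
7 -> fault, evict 9, frames (3 5 7)
9 -> fault, evict 7, frames (3 5 9)
5 -> hit
9 -> hit
5 -> hit
3 -> hit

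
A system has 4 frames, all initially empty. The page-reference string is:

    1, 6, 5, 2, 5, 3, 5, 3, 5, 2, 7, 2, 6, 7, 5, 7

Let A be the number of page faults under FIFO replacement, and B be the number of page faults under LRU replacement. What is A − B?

Under FIFO: F F F F . F . . . . F . F . F . → 8 faults.
Under LRU: F F F F . F . . . . F . F . . . → 7 faults.
A − B = 8 − 7 = 1.

1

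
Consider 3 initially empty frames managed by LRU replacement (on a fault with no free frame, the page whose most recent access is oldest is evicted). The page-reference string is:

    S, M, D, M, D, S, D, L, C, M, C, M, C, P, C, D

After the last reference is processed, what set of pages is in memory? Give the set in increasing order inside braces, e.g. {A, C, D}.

{C, D, P}

S -> fault, frames {S}
M -> fault, frames {S,M}
D -> fault, frames {S,M,D}
M -> hit
D -> hit
S -> hit
D -> hit
L -> fault, evict M, frames {S,D,L}
C -> fault, evict S, frames {D,L,C}
M -> fault, evict D, frames {L,C,M}
C -> hit
M -> hit
C -> hit
P -> fault, evict L, frames {M,C,P}
C -> hit
D -> fault, evict M, frames {P,C,D}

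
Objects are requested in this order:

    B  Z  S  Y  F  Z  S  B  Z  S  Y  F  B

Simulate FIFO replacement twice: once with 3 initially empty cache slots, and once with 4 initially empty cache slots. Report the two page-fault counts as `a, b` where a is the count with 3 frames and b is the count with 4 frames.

3 frames: F F F F F F F F . . F F . → 10 faults.
4 frames: F F F F F . . F F F F F F → 11 faults.
11 > 10: adding a frame increased faults — Belady's anomaly.

10, 11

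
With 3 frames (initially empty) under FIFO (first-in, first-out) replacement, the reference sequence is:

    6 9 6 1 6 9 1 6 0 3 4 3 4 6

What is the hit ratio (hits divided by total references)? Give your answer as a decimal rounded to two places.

0.50

6: fault, frames (6)
9: fault, frames (6 9)
6: hit
1: fault, frames (6 9 1)
6: hit
9: hit
1: hit
6: hit
0: fault, evict 6, frames (9 1 0)
3: fault, evict 9, frames (1 0 3)
4: fault, evict 1, frames (0 3 4)
3: hit
4: hit
6: fault, evict 0, frames (3 4 6)
Hits: 7 of 14 references → 7/14 = 0.5000.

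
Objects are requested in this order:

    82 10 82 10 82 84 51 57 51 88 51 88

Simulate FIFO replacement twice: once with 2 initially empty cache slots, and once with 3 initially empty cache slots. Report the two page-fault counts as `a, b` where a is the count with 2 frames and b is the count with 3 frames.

7, 6

2 frames: F F . . . F F F . F F . → 7 faults.
3 frames: F F . . . F F F . F . . → 6 faults.
6 < 7: adding a frame reduced faults, as is typical.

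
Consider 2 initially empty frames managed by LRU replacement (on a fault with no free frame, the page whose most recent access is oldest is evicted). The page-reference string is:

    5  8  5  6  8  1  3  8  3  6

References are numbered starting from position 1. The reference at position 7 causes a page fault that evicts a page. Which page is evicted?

pos 1: 5 -> fault, frames (5)
pos 2: 8 -> fault, frames (5 8)
pos 3: 5 -> hit
pos 4: 6 -> fault, evict 8, frames (5 6)
pos 5: 8 -> fault, evict 5, frames (6 8)
pos 6: 1 -> fault, evict 6, frames (8 1)
pos 7: 3 -> fault, evict 8, frames (1 3)
At position 7, page 8 is evicted.

8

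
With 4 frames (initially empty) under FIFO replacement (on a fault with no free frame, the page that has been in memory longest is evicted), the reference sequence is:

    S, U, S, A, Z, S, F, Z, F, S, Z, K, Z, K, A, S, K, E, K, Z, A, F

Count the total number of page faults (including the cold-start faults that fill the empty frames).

11

S → miss, frames {S}
U → miss, frames {S,U}
S → hit
A → miss, frames {S,U,A}
Z → miss, frames {S,U,A,Z}
S → hit
F → miss, evict S, frames {U,A,Z,F}
Z → hit
F → hit
S → miss, evict U, frames {A,Z,F,S}
Z → hit
K → miss, evict A, frames {Z,F,S,K}
Z → hit
K → hit
A → miss, evict Z, frames {F,S,K,A}
S → hit
K → hit
E → miss, evict F, frames {S,K,A,E}
K → hit
Z → miss, evict S, frames {K,A,E,Z}
A → hit
F → miss, evict K, frames {A,E,Z,F}
Page faults: 11.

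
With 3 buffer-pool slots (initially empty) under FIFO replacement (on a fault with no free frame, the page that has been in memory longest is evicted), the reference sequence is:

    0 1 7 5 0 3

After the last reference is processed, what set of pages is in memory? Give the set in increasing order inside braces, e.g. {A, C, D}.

0 → miss, frames [0]
1 → miss, frames [0, 1]
7 → miss, frames [0, 1, 7]
5 → miss, evict 0, frames [1, 7, 5]
0 → miss, evict 1, frames [7, 5, 0]
3 → miss, evict 7, frames [5, 0, 3]

{0, 3, 5}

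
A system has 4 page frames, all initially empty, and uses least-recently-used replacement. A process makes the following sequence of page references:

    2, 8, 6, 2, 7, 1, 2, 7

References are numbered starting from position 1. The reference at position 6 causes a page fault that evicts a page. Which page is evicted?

pos 1: 2 -> miss, frames [2]
pos 2: 8 -> miss, frames [2, 8]
pos 3: 6 -> miss, frames [2, 8, 6]
pos 4: 2 -> hit
pos 5: 7 -> miss, frames [8, 6, 2, 7]
pos 6: 1 -> miss, evict 8, frames [6, 2, 7, 1]
At position 6, page 8 is evicted.

8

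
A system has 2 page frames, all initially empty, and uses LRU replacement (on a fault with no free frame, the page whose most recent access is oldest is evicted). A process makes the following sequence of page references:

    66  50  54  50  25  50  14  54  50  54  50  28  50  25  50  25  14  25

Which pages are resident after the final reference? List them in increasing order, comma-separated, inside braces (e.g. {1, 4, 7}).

{14, 25}

66 -> fault, frames (66)
50 -> fault, frames (66 50)
54 -> fault, evict 66, frames (50 54)
50 -> hit
25 -> fault, evict 54, frames (50 25)
50 -> hit
14 -> fault, evict 25, frames (50 14)
54 -> fault, evict 50, frames (14 54)
50 -> fault, evict 14, frames (54 50)
54 -> hit
50 -> hit
28 -> fault, evict 54, frames (50 28)
50 -> hit
25 -> fault, evict 28, frames (50 25)
50 -> hit
25 -> hit
14 -> fault, evict 50, frames (25 14)
25 -> hit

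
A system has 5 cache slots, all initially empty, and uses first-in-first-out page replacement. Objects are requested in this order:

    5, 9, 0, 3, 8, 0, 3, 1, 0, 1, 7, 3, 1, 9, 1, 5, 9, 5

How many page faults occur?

9

5: miss, frames {5}
9: miss, frames {5,9}
0: miss, frames {5,9,0}
3: miss, frames {5,9,0,3}
8: miss, frames {5,9,0,3,8}
0: hit
3: hit
1: miss, evict 5, frames {9,0,3,8,1}
0: hit
1: hit
7: miss, evict 9, frames {0,3,8,1,7}
3: hit
1: hit
9: miss, evict 0, frames {3,8,1,7,9}
1: hit
5: miss, evict 3, frames {8,1,7,9,5}
9: hit
5: hit
Page faults: 9.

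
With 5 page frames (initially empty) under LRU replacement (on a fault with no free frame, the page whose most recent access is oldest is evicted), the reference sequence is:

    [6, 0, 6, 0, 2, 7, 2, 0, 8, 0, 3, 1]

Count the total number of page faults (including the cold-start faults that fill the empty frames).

6 -> fault, frames (6)
0 -> fault, frames (6 0)
6 -> hit
0 -> hit
2 -> fault, frames (6 0 2)
7 -> fault, frames (6 0 2 7)
2 -> hit
0 -> hit
8 -> fault, frames (6 7 2 0 8)
0 -> hit
3 -> fault, evict 6, frames (7 2 8 0 3)
1 -> fault, evict 7, frames (2 8 0 3 1)
Page faults: 7.

7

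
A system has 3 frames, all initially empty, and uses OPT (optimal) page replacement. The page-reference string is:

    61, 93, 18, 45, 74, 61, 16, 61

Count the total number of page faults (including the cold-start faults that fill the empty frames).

6

61 -> fault, frames (61)
93 -> fault, frames (61 93)
18 -> fault, frames (61 93 18)
45 -> fault, evict 18, frames (61 93 45)
74 -> fault, evict 45, frames (61 93 74)
61 -> hit
16 -> fault, evict 74, frames (61 93 16)
61 -> hit
Page faults: 6.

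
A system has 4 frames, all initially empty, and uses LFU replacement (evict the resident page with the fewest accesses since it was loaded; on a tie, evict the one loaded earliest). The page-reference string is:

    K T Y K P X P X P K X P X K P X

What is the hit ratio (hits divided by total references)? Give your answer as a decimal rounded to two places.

K: fault, frames (K)
T: fault, frames (K T)
Y: fault, frames (K T Y)
K: hit
P: fault, frames (K T Y P)
X: fault, evict T, frames (K Y P X)
P: hit
X: hit
P: hit
K: hit
X: hit
P: hit
X: hit
K: hit
P: hit
X: hit
Hits: 11 of 16 references → 11/16 = 0.6875.

0.69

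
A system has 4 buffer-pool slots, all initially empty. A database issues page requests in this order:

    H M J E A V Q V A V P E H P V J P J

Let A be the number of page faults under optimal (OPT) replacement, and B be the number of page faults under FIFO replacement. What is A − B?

-3

Under OPT: F F F F F F F . . . F . F . . F . . → 10 faults.
Under FIFO: F F F F F F F . . . F F F . F F F . → 13 faults.
A − B = 10 − 13 = -3.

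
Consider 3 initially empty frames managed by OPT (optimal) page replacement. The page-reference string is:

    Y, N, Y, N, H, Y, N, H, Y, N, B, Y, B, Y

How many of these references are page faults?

Y: miss, frames [Y]
N: miss, frames [Y, N]
Y: hit
N: hit
H: miss, frames [Y, N, H]
Y: hit
N: hit
H: hit
Y: hit
N: hit
B: miss, evict H, frames [Y, N, B]
Y: hit
B: hit
Y: hit
Page faults: 4.

4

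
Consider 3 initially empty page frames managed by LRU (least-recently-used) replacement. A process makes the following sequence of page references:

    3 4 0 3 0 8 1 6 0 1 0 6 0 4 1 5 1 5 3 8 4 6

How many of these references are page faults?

3 -> fault, frames (3)
4 -> fault, frames (3 4)
0 -> fault, frames (3 4 0)
3 -> hit
0 -> hit
8 -> fault, evict 4, frames (3 0 8)
1 -> fault, evict 3, frames (0 8 1)
6 -> fault, evict 0, frames (8 1 6)
0 -> fault, evict 8, frames (1 6 0)
1 -> hit
0 -> hit
6 -> hit
0 -> hit
4 -> fault, evict 1, frames (6 0 4)
1 -> fault, evict 6, frames (0 4 1)
5 -> fault, evict 0, frames (4 1 5)
1 -> hit
5 -> hit
3 -> fault, evict 4, frames (1 5 3)
8 -> fault, evict 1, frames (5 3 8)
4 -> fault, evict 5, frames (3 8 4)
6 -> fault, evict 3, frames (8 4 6)
Page faults: 14.

14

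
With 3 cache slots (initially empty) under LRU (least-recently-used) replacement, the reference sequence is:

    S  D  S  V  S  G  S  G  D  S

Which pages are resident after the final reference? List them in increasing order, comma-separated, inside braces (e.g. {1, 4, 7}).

S → miss, frames [S]
D → miss, frames [S, D]
S → hit
V → miss, frames [D, S, V]
S → hit
G → miss, evict D, frames [V, S, G]
S → hit
G → hit
D → miss, evict V, frames [S, G, D]
S → hit

{D, G, S}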